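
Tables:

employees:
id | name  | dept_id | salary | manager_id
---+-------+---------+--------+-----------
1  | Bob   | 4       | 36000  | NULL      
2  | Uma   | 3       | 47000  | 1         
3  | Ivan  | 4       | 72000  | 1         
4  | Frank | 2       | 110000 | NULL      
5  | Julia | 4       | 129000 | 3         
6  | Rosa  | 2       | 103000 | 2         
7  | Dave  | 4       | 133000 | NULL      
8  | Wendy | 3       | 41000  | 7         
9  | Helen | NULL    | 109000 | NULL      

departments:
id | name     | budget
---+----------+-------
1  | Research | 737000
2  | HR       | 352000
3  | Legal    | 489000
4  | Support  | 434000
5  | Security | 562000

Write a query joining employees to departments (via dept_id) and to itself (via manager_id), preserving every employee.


Two LEFT JOINs from the same base table employees: one to departments via dept_id, one to employees itself via manager_id. Both are LEFT so every employee is preserved.
Match against departments:
  - employee 1 (Bob): dept_id=4 -> matches Support
  - employee 2 (Uma): dept_id=3 -> matches Legal
  - employee 3 (Ivan): dept_id=4 -> matches Support
  - employee 4 (Frank): dept_id=2 -> matches HR
  - employee 5 (Julia): dept_id=4 -> matches Support
  - employee 6 (Rosa): dept_id=2 -> matches HR
  - employee 7 (Dave): dept_id=4 -> matches Support
  - employee 8 (Wendy): dept_id=3 -> matches Legal
  - employee 9 (Helen): dept_id=NULL, no match -> kept with NULL
Match against employees (self):
  - employee 1 (Bob): manager_id=NULL -> NULL
  - employee 2 (Uma): manager_id=1 -> Bob
  - employee 3 (Ivan): manager_id=1 -> Bob
  - employee 4 (Frank): manager_id=NULL -> NULL
  - employee 5 (Julia): manager_id=3 -> Ivan
  - employee 6 (Rosa): manager_id=2 -> Uma
  - employee 7 (Dave): manager_id=NULL -> NULL
  - employee 8 (Wendy): manager_id=7 -> Dave
  - employee 9 (Helen): manager_id=NULL -> NULL

SQL:
SELECT a.name, b.name AS department, c.name AS manager
FROM employees a
LEFT JOIN departments b ON a.dept_id = b.id
LEFT JOIN employees c ON a.manager_id = c.id

Result:
name  | department | manager
------+------------+--------
Bob   | Support    | NULL   
Uma   | Legal      | Bob    
Ivan  | Support    | Bob    
Frank | HR         | NULL   
Julia | Support    | Ivan   
Rosa  | HR         | Uma    
Dave  | Support    | NULL   
Wendy | Legal      | Dave   
Helen | NULL       | NULL   


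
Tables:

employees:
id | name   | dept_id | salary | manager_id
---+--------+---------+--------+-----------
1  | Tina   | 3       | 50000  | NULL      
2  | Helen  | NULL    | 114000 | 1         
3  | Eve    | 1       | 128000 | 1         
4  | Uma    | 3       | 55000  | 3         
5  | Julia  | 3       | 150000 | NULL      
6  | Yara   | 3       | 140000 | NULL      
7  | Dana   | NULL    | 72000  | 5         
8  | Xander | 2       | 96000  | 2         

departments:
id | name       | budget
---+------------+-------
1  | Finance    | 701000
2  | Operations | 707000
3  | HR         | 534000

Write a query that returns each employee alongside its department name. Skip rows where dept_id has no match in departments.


INNER JOIN keeps only employees rows whose dept_id matches an id in departments. Walk through each employee:
  - employee 1 (Tina): dept_id=3 -> matches HR
  - employee 2 (Helen): dept_id=NULL, no match -> dropped
  - employee 3 (Eve): dept_id=1 -> matches Finance
  - employee 4 (Uma): dept_id=3 -> matches HR
  - employee 5 (Julia): dept_id=3 -> matches HR
  - employee 6 (Yara): dept_id=3 -> matches HR
  - employee 7 (Dana): dept_id=NULL, no match -> dropped
  - employee 8 (Xander): dept_id=2 -> matches Operations
So 2 of 8 rows are dropped.

SQL:
SELECT a.name, b.name AS department
FROM employees a
INNER JOIN departments b ON a.dept_id = b.id

Result:
name   | department
-------+-----------
Tina   | HR        
Eve    | Finance   
Uma    | HR        
Julia  | HR        
Yara   | HR        
Xander | Operations


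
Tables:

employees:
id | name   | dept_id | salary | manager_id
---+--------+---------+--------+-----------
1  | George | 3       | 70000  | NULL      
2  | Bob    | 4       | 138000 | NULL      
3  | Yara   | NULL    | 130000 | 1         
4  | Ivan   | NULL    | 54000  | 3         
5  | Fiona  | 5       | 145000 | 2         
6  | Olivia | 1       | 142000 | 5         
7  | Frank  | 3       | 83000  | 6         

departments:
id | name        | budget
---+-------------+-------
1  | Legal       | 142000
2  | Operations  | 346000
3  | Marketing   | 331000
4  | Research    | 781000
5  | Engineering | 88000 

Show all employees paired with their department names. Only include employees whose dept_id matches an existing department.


INNER JOIN keeps only employees rows whose dept_id matches an id in departments. Walk through each employee:
  - employee 1 (George): dept_id=3 -> matches Marketing
  - employee 2 (Bob): dept_id=4 -> matches Research
  - employee 3 (Yara): dept_id=NULL, no match -> dropped
  - employee 4 (Ivan): dept_id=NULL, no match -> dropped
  - employee 5 (Fiona): dept_id=5 -> matches Engineering
  - employee 6 (Olivia): dept_id=1 -> matches Legal
  - employee 7 (Frank): dept_id=3 -> matches Marketing
So 2 of 7 rows are dropped.

SQL:
SELECT a.name, b.name AS department
FROM employees a
INNER JOIN departments b ON a.dept_id = b.id

Result:
name   | department 
-------+------------
George | Marketing  
Bob    | Research   
Fiona  | Engineering
Olivia | Legal      
Frank  | Marketing  


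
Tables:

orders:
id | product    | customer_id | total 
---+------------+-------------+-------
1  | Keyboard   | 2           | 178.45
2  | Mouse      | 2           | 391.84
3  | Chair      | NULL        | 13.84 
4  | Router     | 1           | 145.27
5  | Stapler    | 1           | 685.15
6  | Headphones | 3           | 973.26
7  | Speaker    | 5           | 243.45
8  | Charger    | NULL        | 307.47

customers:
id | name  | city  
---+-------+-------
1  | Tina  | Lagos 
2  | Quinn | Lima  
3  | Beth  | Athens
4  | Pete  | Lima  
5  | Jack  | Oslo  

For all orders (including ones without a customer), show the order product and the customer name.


LEFT JOIN keeps every row from orders (the left table); where customer_id has no match in customers, the customer columns become NULL. Walk through each order:
  - order 1 (Keyboard): customer_id=2 -> matches Quinn
  - order 2 (Mouse): customer_id=2 -> matches Quinn
  - order 3 (Chair): customer_id=NULL, no match -> kept with NULL
  - order 4 (Router): customer_id=1 -> matches Tina
  - order 5 (Stapler): customer_id=1 -> matches Tina
  - order 6 (Headphones): customer_id=3 -> matches Beth
  - order 7 (Speaker): customer_id=5 -> matches Jack
  - order 8 (Charger): customer_id=NULL, no match -> kept with NULL
All 8 rows appear; 2 have NULL customer.

SQL:
SELECT a.product, b.name AS customer
FROM orders a
LEFT JOIN customers b ON a.customer_id = b.id

Result:
product    | customer
-----------+---------
Keyboard   | Quinn   
Mouse      | Quinn   
Chair      | NULL    
Router     | Tina    
Stapler    | Tina    
Headphones | Beth    
Speaker    | Jack    
Charger    | NULL    


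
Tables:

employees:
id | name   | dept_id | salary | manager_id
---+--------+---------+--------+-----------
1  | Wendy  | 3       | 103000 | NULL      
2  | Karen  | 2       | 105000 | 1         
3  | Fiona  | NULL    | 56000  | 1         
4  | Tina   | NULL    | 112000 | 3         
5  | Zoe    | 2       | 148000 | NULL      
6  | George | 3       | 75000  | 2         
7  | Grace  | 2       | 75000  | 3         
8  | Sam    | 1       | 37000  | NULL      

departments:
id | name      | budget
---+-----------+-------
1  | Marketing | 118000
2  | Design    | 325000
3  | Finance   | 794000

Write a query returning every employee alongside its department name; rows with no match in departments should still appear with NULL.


LEFT JOIN keeps every row from employees (the left table); where dept_id has no match in departments, the department columns become NULL. Walk through each employee:
  - employee 1 (Wendy): dept_id=3 -> matches Finance
  - employee 2 (Karen): dept_id=2 -> matches Design
  - employee 3 (Fiona): dept_id=NULL, no match -> kept with NULL
  - employee 4 (Tina): dept_id=NULL, no match -> kept with NULL
  - employee 5 (Zoe): dept_id=2 -> matches Design
  - employee 6 (George): dept_id=3 -> matches Finance
  - employee 7 (Grace): dept_id=2 -> matches Design
  - employee 8 (Sam): dept_id=1 -> matches Marketing
All 8 rows appear; 2 have NULL department.

SQL:
SELECT a.name, b.name AS department
FROM employees a
LEFT JOIN departments b ON a.dept_id = b.id

Result:
name   | department
-------+-----------
Wendy  | Finance   
Karen  | Design    
Fiona  | NULL      
Tina   | NULL      
Zoe    | Design    
George | Finance   
Grace  | Design    
Sam    | Marketing 


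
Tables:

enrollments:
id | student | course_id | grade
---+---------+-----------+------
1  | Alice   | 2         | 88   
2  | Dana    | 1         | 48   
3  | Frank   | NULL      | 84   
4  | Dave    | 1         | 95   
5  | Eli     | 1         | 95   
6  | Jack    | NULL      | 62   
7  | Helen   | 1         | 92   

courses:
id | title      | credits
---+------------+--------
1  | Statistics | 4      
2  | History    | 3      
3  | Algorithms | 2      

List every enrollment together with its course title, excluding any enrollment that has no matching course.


INNER JOIN keeps only enrollments rows whose course_id matches an id in courses. Walk through each enrollment:
  - enrollment 1 (Alice): course_id=2 -> matches History
  - enrollment 2 (Dana): course_id=1 -> matches Statistics
  - enrollment 3 (Frank): course_id=NULL, no match -> dropped
  - enrollment 4 (Dave): course_id=1 -> matches Statistics
  - enrollment 5 (Eli): course_id=1 -> matches Statistics
  - enrollment 6 (Jack): course_id=NULL, no match -> dropped
  - enrollment 7 (Helen): course_id=1 -> matches Statistics
So 2 of 7 rows are dropped.

SQL:
SELECT a.student, b.title AS course
FROM enrollments a
INNER JOIN courses b ON a.course_id = b.id

Result:
student | course    
--------+-----------
Alice   | History   
Dana    | Statistics
Dave    | Statistics
Eli     | Statistics
Helen   | Statistics


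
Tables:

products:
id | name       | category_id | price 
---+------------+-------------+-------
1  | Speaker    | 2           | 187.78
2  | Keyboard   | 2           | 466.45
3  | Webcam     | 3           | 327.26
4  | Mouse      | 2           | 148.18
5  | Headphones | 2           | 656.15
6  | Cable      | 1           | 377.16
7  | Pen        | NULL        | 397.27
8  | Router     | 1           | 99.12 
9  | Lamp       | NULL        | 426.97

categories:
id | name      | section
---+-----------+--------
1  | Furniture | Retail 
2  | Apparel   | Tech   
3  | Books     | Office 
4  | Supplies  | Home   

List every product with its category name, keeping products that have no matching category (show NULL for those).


LEFT JOIN keeps every row from products (the left table); where category_id has no match in categories, the category columns become NULL. Walk through each product:
  - product 1 (Speaker): category_id=2 -> matches Apparel
  - product 2 (Keyboard): category_id=2 -> matches Apparel
  - product 3 (Webcam): category_id=3 -> matches Books
  - product 4 (Mouse): category_id=2 -> matches Apparel
  - product 5 (Headphones): category_id=2 -> matches Apparel
  - product 6 (Cable): category_id=1 -> matches Furniture
  - product 7 (Pen): category_id=NULL, no match -> kept with NULL
  - product 8 (Router): category_id=1 -> matches Furniture
  - product 9 (Lamp): category_id=NULL, no match -> kept with NULL
All 9 rows appear; 2 have NULL category.

SQL:
SELECT a.name, b.name AS category
FROM products a
LEFT JOIN categories b ON a.category_id = b.id

Result:
name       | category 
-----------+----------
Speaker    | Apparel  
Keyboard   | Apparel  
Webcam     | Books    
Mouse      | Apparel  
Headphones | Apparel  
Cable      | Furniture
Pen        | NULL     
Router     | Furniture
Lamp       | NULL     


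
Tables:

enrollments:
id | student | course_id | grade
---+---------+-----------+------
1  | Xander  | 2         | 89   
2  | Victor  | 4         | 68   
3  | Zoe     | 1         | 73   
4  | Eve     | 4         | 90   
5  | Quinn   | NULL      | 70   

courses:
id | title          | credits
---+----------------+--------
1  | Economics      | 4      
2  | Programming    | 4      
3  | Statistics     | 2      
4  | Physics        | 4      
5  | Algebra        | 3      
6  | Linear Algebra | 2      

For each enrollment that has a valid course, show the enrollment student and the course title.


INNER JOIN keeps only enrollments rows whose course_id matches an id in courses. Walk through each enrollment:
  - enrollment 1 (Xander): course_id=2 -> matches Programming
  - enrollment 2 (Victor): course_id=4 -> matches Physics
  - enrollment 3 (Zoe): course_id=1 -> matches Economics
  - enrollment 4 (Eve): course_id=4 -> matches Physics
  - enrollment 5 (Quinn): course_id=NULL, no match -> dropped
So 1 of 5 rows is dropped.

SQL:
SELECT a.student, b.title AS course
FROM enrollments a
INNER JOIN courses b ON a.course_id = b.id

Result:
student | course     
--------+------------
Xander  | Programming
Victor  | Physics    
Zoe     | Economics  
Eve     | Physics    


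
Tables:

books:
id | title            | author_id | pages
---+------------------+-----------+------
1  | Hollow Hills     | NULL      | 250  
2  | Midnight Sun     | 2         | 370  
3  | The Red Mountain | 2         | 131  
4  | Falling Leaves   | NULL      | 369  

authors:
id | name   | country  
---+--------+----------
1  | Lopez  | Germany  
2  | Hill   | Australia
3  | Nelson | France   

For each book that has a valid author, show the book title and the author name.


INNER JOIN keeps only books rows whose author_id matches an id in authors. Walk through each book:
  - book 1 (Hollow Hills): author_id=NULL, no match -> dropped
  - book 2 (Midnight Sun): author_id=2 -> matches Hill
  - book 3 (The Red Mountain): author_id=2 -> matches Hill
  - book 4 (Falling Leaves): author_id=NULL, no match -> dropped
So 2 of 4 rows are dropped.

SQL:
SELECT a.title, b.name AS author
FROM books a
INNER JOIN authors b ON a.author_id = b.id

Result:
title            | author
-----------------+-------
Midnight Sun     | Hill  
The Red Mountain | Hill  


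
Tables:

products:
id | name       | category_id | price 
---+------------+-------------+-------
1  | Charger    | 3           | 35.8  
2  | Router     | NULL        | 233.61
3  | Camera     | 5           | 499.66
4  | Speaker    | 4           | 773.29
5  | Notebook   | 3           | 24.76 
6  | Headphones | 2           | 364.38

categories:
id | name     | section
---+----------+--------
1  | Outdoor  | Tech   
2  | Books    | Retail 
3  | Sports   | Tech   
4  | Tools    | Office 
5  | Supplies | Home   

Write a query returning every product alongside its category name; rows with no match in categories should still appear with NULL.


LEFT JOIN keeps every row from products (the left table); where category_id has no match in categories, the category columns become NULL. Walk through each product:
  - product 1 (Charger): category_id=3 -> matches Sports
  - product 2 (Router): category_id=NULL, no match -> kept with NULL
  - product 3 (Camera): category_id=5 -> matches Supplies
  - product 4 (Speaker): category_id=4 -> matches Tools
  - product 5 (Notebook): category_id=3 -> matches Sports
  - product 6 (Headphones): category_id=2 -> matches Books
All 6 rows appear; 1 has NULL category.

SQL:
SELECT a.name, b.name AS category
FROM products a
LEFT JOIN categories b ON a.category_id = b.id

Result:
name       | category
-----------+---------
Charger    | Sports  
Router     | NULL    
Camera     | Supplies
Speaker    | Tools   
Notebook   | Sports  
Headphones | Books   


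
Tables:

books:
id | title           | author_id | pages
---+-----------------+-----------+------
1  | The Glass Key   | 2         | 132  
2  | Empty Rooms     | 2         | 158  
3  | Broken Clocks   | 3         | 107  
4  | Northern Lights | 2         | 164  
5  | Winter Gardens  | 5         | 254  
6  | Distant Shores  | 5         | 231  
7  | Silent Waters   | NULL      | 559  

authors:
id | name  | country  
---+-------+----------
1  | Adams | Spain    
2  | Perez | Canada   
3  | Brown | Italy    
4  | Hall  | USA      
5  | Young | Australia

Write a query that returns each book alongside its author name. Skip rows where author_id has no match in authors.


INNER JOIN keeps only books rows whose author_id matches an id in authors. Walk through each book:
  - book 1 (The Glass Key): author_id=2 -> matches Perez
  - book 2 (Empty Rooms): author_id=2 -> matches Perez
  - book 3 (Broken Clocks): author_id=3 -> matches Brown
  - book 4 (Northern Lights): author_id=2 -> matches Perez
  - book 5 (Winter Gardens): author_id=5 -> matches Young
  - book 6 (Distant Shores): author_id=5 -> matches Young
  - book 7 (Silent Waters): author_id=NULL, no match -> dropped
So 1 of 7 rows is dropped.

SQL:
SELECT a.title, b.name AS author
FROM books a
INNER JOIN authors b ON a.author_id = b.id

Result:
title           | author
----------------+-------
The Glass Key   | Perez 
Empty Rooms     | Perez 
Broken Clocks   | Brown 
Northern Lights | Perez 
Winter Gardens  | Young 
Distant Shores  | Young 


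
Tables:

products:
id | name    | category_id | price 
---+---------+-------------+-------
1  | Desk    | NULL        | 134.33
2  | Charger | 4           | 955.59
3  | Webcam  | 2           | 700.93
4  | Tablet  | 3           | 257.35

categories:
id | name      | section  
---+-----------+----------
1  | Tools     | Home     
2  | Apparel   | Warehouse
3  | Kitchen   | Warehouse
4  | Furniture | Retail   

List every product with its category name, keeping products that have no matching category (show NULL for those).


LEFT JOIN keeps every row from products (the left table); where category_id has no match in categories, the category columns become NULL. Walk through each product:
  - product 1 (Desk): category_id=NULL, no match -> kept with NULL
  - product 2 (Charger): category_id=4 -> matches Furniture
  - product 3 (Webcam): category_id=2 -> matches Apparel
  - product 4 (Tablet): category_id=3 -> matches Kitchen
All 4 rows appear; 1 has NULL category.

SQL:
SELECT a.name, b.name AS category
FROM products a
LEFT JOIN categories b ON a.category_id = b.id

Result:
name    | category 
--------+----------
Desk    | NULL     
Charger | Furniture
Webcam  | Apparel  
Tablet  | Kitchen  


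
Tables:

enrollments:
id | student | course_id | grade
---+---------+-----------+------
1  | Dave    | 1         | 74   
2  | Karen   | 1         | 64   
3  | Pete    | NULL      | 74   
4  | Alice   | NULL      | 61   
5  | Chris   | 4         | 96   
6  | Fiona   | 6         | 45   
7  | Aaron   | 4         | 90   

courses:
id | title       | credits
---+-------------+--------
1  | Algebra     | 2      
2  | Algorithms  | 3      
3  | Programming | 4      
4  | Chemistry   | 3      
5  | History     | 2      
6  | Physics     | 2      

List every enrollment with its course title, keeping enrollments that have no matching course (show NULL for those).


LEFT JOIN keeps every row from enrollments (the left table); where course_id has no match in courses, the course columns become NULL. Walk through each enrollment:
  - enrollment 1 (Dave): course_id=1 -> matches Algebra
  - enrollment 2 (Karen): course_id=1 -> matches Algebra
  - enrollment 3 (Pete): course_id=NULL, no match -> kept with NULL
  - enrollment 4 (Alice): course_id=NULL, no match -> kept with NULL
  - enrollment 5 (Chris): course_id=4 -> matches Chemistry
  - enrollment 6 (Fiona): course_id=6 -> matches Physics
  - enrollment 7 (Aaron): course_id=4 -> matches Chemistry
All 7 rows appear; 2 have NULL course.

SQL:
SELECT a.student, b.title AS course
FROM enrollments a
LEFT JOIN courses b ON a.course_id = b.id

Result:
student | course   
--------+----------
Dave    | Algebra  
Karen   | Algebra  
Pete    | NULL     
Alice   | NULL     
Chris   | Chemistry
Fiona   | Physics  
Aaron   | Chemistry


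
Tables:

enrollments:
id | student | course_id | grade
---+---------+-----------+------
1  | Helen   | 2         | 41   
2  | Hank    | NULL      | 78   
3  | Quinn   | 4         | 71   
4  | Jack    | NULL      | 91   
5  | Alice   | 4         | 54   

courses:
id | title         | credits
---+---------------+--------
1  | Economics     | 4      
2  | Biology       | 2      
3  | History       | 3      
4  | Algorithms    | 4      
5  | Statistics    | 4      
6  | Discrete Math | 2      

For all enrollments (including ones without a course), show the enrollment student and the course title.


LEFT JOIN keeps every row from enrollments (the left table); where course_id has no match in courses, the course columns become NULL. Walk through each enrollment:
  - enrollment 1 (Helen): course_id=2 -> matches Biology
  - enrollment 2 (Hank): course_id=NULL, no match -> kept with NULL
  - enrollment 3 (Quinn): course_id=4 -> matches Algorithms
  - enrollment 4 (Jack): course_id=NULL, no match -> kept with NULL
  - enrollment 5 (Alice): course_id=4 -> matches Algorithms
All 5 rows appear; 2 have NULL course.

SQL:
SELECT a.student, b.title AS course
FROM enrollments a
LEFT JOIN courses b ON a.course_id = b.id

Result:
student | course    
--------+-----------
Helen   | Biology   
Hank    | NULL      
Quinn   | Algorithms
Jack    | NULL      
Alice   | Algorithms


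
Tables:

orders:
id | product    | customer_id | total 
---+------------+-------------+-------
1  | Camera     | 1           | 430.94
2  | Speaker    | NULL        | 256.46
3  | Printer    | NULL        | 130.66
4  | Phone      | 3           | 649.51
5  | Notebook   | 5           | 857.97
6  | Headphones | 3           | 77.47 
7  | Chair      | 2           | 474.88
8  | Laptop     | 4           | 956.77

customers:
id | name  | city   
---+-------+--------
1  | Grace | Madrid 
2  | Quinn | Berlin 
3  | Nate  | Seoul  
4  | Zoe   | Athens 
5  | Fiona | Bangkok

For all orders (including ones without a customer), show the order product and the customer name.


LEFT JOIN keeps every row from orders (the left table); where customer_id has no match in customers, the customer columns become NULL. Walk through each order:
  - order 1 (Camera): customer_id=1 -> matches Grace
  - order 2 (Speaker): customer_id=NULL, no match -> kept with NULL
  - order 3 (Printer): customer_id=NULL, no match -> kept with NULL
  - order 4 (Phone): customer_id=3 -> matches Nate
  - order 5 (Notebook): customer_id=5 -> matches Fiona
  - order 6 (Headphones): customer_id=3 -> matches Nate
  - order 7 (Chair): customer_id=2 -> matches Quinn
  - order 8 (Laptop): customer_id=4 -> matches Zoe
All 8 rows appear; 2 have NULL customer.

SQL:
SELECT a.product, b.name AS customer
FROM orders a
LEFT JOIN customers b ON a.customer_id = b.id

Result:
product    | customer
-----------+---------
Camera     | Grace   
Speaker    | NULL    
Printer    | NULL    
Phone      | Nate    
Notebook   | Fiona   
Headphones | Nate    
Chair      | Quinn   
Laptop     | Zoe     


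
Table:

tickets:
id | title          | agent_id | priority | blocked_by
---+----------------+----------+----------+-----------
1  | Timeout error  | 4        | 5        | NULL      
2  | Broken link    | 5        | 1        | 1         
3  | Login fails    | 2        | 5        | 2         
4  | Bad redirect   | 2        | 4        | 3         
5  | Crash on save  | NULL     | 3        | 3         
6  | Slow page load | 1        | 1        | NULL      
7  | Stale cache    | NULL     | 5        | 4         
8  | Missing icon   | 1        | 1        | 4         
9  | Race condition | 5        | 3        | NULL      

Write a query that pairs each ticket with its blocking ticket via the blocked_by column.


This is a self-join: tickets is joined to a second copy of itself, matching each row's blocked_by to another row's id. Use LEFT JOIN so rows with blocked_by=NULL are kept.
  - ticket 1 (Timeout error): blocked_by=NULL -> NULL
  - ticket 2 (Broken link): blocked_by=1 -> Timeout error
  - ticket 3 (Login fails): blocked_by=2 -> Broken link
  - ticket 4 (Bad redirect): blocked_by=3 -> Login fails
  - ticket 5 (Crash on save): blocked_by=3 -> Login fails
  - ticket 6 (Slow page load): blocked_by=NULL -> NULL
  - ticket 7 (Stale cache): blocked_by=4 -> Bad redirect
  - ticket 8 (Missing icon): blocked_by=4 -> Bad redirect
  - ticket 9 (Race condition): blocked_by=NULL -> NULL

SQL:
SELECT a.title AS item, b.title AS blocked_by
FROM tickets a
LEFT JOIN tickets b ON a.blocked_by = b.id

Result:
item           | blocked_by   
---------------+--------------
Timeout error  | NULL         
Broken link    | Timeout error
Login fails    | Broken link  
Bad redirect   | Login fails  
Crash on save  | Login fails  
Slow page load | NULL         
Stale cache    | Bad redirect 
Missing icon   | Bad redirect 
Race condition | NULL         


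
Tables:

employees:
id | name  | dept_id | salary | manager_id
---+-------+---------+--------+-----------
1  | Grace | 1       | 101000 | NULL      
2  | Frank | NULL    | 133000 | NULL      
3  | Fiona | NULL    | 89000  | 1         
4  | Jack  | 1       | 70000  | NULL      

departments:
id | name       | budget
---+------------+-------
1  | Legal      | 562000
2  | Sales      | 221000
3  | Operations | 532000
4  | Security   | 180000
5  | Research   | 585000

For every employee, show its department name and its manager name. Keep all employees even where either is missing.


Two LEFT JOINs from the same base table employees: one to departments via dept_id, one to employees itself via manager_id. Both are LEFT so every employee is preserved.
Match against departments:
  - employee 1 (Grace): dept_id=1 -> matches Legal
  - employee 2 (Frank): dept_id=NULL, no match -> kept with NULL
  - employee 3 (Fiona): dept_id=NULL, no match -> kept with NULL
  - employee 4 (Jack): dept_id=1 -> matches Legal
Match against employees (self):
  - employee 1 (Grace): manager_id=NULL -> NULL
  - employee 2 (Frank): manager_id=NULL -> NULL
  - employee 3 (Fiona): manager_id=1 -> Grace
  - employee 4 (Jack): manager_id=NULL -> NULL

SQL:
SELECT a.name, b.name AS department, c.name AS manager
FROM employees a
LEFT JOIN departments b ON a.dept_id = b.id
LEFT JOIN employees c ON a.manager_id = c.id

Result:
name  | department | manager
------+------------+--------
Grace | Legal      | NULL   
Frank | NULL       | NULL   
Fiona | NULL       | Grace  
Jack  | Legal      | NULL   


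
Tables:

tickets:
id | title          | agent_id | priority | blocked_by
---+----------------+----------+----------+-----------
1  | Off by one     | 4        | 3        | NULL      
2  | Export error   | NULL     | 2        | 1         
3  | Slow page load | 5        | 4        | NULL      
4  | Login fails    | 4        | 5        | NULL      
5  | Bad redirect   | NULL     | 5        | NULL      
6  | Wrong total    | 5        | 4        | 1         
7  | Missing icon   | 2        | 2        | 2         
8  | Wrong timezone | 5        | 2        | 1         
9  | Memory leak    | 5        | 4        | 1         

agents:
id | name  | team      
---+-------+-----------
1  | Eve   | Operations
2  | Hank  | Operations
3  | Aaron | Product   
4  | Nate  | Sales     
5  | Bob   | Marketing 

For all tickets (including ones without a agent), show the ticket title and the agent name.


LEFT JOIN keeps every row from tickets (the left table); where agent_id has no match in agents, the agent columns become NULL. Walk through each ticket:
  - ticket 1 (Off by one): agent_id=4 -> matches Nate
  - ticket 2 (Export error): agent_id=NULL, no match -> kept with NULL
  - ticket 3 (Slow page load): agent_id=5 -> matches Bob
  - ticket 4 (Login fails): agent_id=4 -> matches Nate
  - ticket 5 (Bad redirect): agent_id=NULL, no match -> kept with NULL
  - ticket 6 (Wrong total): agent_id=5 -> matches Bob
  - ticket 7 (Missing icon): agent_id=2 -> matches Hank
  - ticket 8 (Wrong timezone): agent_id=5 -> matches Bob
  - ticket 9 (Memory leak): agent_id=5 -> matches Bob
All 9 rows appear; 2 have NULL agent.

SQL:
SELECT a.title, b.name AS agent
FROM tickets a
LEFT JOIN agents b ON a.agent_id = b.id

Result:
title          | agent
---------------+------
Off by one     | Nate 
Export error   | NULL 
Slow page load | Bob  
Login fails    | Nate 
Bad redirect   | NULL 
Wrong total    | Bob  
Missing icon   | Hank 
Wrong timezone | Bob  
Memory leak    | Bob  


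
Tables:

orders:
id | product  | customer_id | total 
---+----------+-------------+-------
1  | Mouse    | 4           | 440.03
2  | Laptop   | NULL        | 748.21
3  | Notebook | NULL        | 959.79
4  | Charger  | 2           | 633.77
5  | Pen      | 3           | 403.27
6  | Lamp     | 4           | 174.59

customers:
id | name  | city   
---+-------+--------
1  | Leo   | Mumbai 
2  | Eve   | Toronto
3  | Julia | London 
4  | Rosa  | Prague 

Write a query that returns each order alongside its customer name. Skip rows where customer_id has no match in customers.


INNER JOIN keeps only orders rows whose customer_id matches an id in customers. Walk through each order:
  - order 1 (Mouse): customer_id=4 -> matches Rosa
  - order 2 (Laptop): customer_id=NULL, no match -> dropped
  - order 3 (Notebook): customer_id=NULL, no match -> dropped
  - order 4 (Charger): customer_id=2 -> matches Eve
  - order 5 (Pen): customer_id=3 -> matches Julia
  - order 6 (Lamp): customer_id=4 -> matches Rosa
So 2 of 6 rows are dropped.

SQL:
SELECT a.product, b.name AS customer
FROM orders a
INNER JOIN customers b ON a.customer_id = b.id

Result:
product | customer
--------+---------
Mouse   | Rosa    
Charger | Eve     
Pen     | Julia   
Lamp    | Rosa    


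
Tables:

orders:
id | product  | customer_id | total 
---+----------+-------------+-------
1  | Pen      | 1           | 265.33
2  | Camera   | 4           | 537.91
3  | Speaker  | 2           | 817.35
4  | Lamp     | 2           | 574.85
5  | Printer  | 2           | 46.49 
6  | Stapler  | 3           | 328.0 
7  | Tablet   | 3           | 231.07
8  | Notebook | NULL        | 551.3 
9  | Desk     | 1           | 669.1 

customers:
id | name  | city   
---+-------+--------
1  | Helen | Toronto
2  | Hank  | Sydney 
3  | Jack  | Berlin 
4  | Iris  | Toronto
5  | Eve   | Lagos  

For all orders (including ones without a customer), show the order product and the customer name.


LEFT JOIN keeps every row from orders (the left table); where customer_id has no match in customers, the customer columns become NULL. Walk through each order:
  - order 1 (Pen): customer_id=1 -> matches Helen
  - order 2 (Camera): customer_id=4 -> matches Iris
  - order 3 (Speaker): customer_id=2 -> matches Hank
  - order 4 (Lamp): customer_id=2 -> matches Hank
  - order 5 (Printer): customer_id=2 -> matches Hank
  - order 6 (Stapler): customer_id=3 -> matches Jack
  - order 7 (Tablet): customer_id=3 -> matches Jack
  - order 8 (Notebook): customer_id=NULL, no match -> kept with NULL
  - order 9 (Desk): customer_id=1 -> matches Helen
All 9 rows appear; 1 has NULL customer.

SQL:
SELECT a.product, b.name AS customer
FROM orders a
LEFT JOIN customers b ON a.customer_id = b.id

Result:
product  | customer
---------+---------
Pen      | Helen   
Camera   | Iris    
Speaker  | Hank    
Lamp     | Hank    
Printer  | Hank    
Stapler  | Jack    
Tablet   | Jack    
Notebook | NULL    
Desk     | Helen   


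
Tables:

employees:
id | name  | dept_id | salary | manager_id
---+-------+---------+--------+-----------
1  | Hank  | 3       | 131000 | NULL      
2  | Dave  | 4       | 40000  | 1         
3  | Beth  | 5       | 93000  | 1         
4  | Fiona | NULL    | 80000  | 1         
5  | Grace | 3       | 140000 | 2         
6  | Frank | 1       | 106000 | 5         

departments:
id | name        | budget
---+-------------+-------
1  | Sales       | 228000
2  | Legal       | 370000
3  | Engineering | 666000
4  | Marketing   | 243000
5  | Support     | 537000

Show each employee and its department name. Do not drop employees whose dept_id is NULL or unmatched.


LEFT JOIN keeps every row from employees (the left table); where dept_id has no match in departments, the department columns become NULL. Walk through each employee:
  - employee 1 (Hank): dept_id=3 -> matches Engineering
  - employee 2 (Dave): dept_id=4 -> matches Marketing
  - employee 3 (Beth): dept_id=5 -> matches Support
  - employee 4 (Fiona): dept_id=NULL, no match -> kept with NULL
  - employee 5 (Grace): dept_id=3 -> matches Engineering
  - employee 6 (Frank): dept_id=1 -> matches Sales
All 6 rows appear; 1 has NULL department.

SQL:
SELECT a.name, b.name AS department
FROM employees a
LEFT JOIN departments b ON a.dept_id = b.id

Result:
name  | department 
------+------------
Hank  | Engineering
Dave  | Marketing  
Beth  | Support    
Fiona | NULL       
Grace | Engineering
Frank | Sales      


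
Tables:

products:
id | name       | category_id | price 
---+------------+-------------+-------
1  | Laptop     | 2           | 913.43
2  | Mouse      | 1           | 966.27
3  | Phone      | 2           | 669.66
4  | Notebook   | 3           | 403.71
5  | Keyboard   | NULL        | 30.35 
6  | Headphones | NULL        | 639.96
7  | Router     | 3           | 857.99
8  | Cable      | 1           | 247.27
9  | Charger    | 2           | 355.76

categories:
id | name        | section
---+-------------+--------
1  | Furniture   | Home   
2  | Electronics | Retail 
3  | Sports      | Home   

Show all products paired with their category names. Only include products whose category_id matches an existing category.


INNER JOIN keeps only products rows whose category_id matches an id in categories. Walk through each product:
  - product 1 (Laptop): category_id=2 -> matches Electronics
  - product 2 (Mouse): category_id=1 -> matches Furniture
  - product 3 (Phone): category_id=2 -> matches Electronics
  - product 4 (Notebook): category_id=3 -> matches Sports
  - product 5 (Keyboard): category_id=NULL, no match -> dropped
  - product 6 (Headphones): category_id=NULL, no match -> dropped
  - product 7 (Router): category_id=3 -> matches Sports
  - product 8 (Cable): category_id=1 -> matches Furniture
  - product 9 (Charger): category_id=2 -> matches Electronics
So 2 of 9 rows are dropped.

SQL:
SELECT a.name, b.name AS category
FROM products a
INNER JOIN categories b ON a.category_id = b.id

Result:
name     | category   
---------+------------
Laptop   | Electronics
Mouse    | Furniture  
Phone    | Electronics
Notebook | Sports     
Router   | Sports     
Cable    | Furniture  
Charger  | Electronics


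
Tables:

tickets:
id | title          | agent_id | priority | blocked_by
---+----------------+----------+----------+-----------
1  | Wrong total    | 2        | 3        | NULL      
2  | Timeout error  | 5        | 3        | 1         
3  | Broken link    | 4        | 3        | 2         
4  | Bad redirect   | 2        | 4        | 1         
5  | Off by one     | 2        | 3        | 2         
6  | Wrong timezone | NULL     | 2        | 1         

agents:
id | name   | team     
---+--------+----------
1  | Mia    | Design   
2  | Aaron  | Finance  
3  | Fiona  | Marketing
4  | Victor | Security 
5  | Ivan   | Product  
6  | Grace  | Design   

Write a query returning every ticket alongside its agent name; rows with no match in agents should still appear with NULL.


LEFT JOIN keeps every row from tickets (the left table); where agent_id has no match in agents, the agent columns become NULL. Walk through each ticket:
  - ticket 1 (Wrong total): agent_id=2 -> matches Aaron
  - ticket 2 (Timeout error): agent_id=5 -> matches Ivan
  - ticket 3 (Broken link): agent_id=4 -> matches Victor
  - ticket 4 (Bad redirect): agent_id=2 -> matches Aaron
  - ticket 5 (Off by one): agent_id=2 -> matches Aaron
  - ticket 6 (Wrong timezone): agent_id=NULL, no match -> kept with NULL
All 6 rows appear; 1 has NULL agent.

SQL:
SELECT a.title, b.name AS agent
FROM tickets a
LEFT JOIN agents b ON a.agent_id = b.id

Result:
title          | agent 
---------------+-------
Wrong total    | Aaron 
Timeout error  | Ivan  
Broken link    | Victor
Bad redirect   | Aaron 
Off by one     | Aaron 
Wrong timezone | NULL  


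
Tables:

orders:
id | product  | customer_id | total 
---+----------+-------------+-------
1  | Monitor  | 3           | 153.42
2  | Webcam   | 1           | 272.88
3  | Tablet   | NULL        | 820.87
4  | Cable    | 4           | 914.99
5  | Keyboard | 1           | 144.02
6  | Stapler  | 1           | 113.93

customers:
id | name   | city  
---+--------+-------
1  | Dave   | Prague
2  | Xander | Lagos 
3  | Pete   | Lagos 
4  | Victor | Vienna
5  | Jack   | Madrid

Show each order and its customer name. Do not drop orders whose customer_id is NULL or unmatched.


LEFT JOIN keeps every row from orders (the left table); where customer_id has no match in customers, the customer columns become NULL. Walk through each order:
  - order 1 (Monitor): customer_id=3 -> matches Pete
  - order 2 (Webcam): customer_id=1 -> matches Dave
  - order 3 (Tablet): customer_id=NULL, no match -> kept with NULL
  - order 4 (Cable): customer_id=4 -> matches Victor
  - order 5 (Keyboard): customer_id=1 -> matches Dave
  - order 6 (Stapler): customer_id=1 -> matches Dave
All 6 rows appear; 1 has NULL customer.

SQL:
SELECT a.product, b.name AS customer
FROM orders a
LEFT JOIN customers b ON a.customer_id = b.id

Result:
product  | customer
---------+---------
Monitor  | Pete    
Webcam   | Dave    
Tablet   | NULL    
Cable    | Victor  
Keyboard | Dave    
Stapler  | Dave    


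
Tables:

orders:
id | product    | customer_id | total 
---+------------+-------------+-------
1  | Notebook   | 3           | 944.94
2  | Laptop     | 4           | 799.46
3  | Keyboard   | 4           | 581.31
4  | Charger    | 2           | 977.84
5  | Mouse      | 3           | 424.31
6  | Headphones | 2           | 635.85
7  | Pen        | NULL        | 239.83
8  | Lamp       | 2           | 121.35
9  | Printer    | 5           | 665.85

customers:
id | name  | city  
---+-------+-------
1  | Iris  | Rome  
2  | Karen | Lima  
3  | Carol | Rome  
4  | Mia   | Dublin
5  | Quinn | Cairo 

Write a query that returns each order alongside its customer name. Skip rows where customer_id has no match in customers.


INNER JOIN keeps only orders rows whose customer_id matches an id in customers. Walk through each order:
  - order 1 (Notebook): customer_id=3 -> matches Carol
  - order 2 (Laptop): customer_id=4 -> matches Mia
  - order 3 (Keyboard): customer_id=4 -> matches Mia
  - order 4 (Charger): customer_id=2 -> matches Karen
  - order 5 (Mouse): customer_id=3 -> matches Carol
  - order 6 (Headphones): customer_id=2 -> matches Karen
  - order 7 (Pen): customer_id=NULL, no match -> dropped
  - order 8 (Lamp): customer_id=2 -> matches Karen
  - order 9 (Printer): customer_id=5 -> matches Quinn
So 1 of 9 rows is dropped.

SQL:
SELECT a.product, b.name AS customer
FROM orders a
INNER JOIN customers b ON a.customer_id = b.id

Result:
product    | customer
-----------+---------
Notebook   | Carol   
Laptop     | Mia     
Keyboard   | Mia     
Charger    | Karen   
Mouse      | Carol   
Headphones | Karen   
Lamp       | Karen   
Printer    | Quinn   


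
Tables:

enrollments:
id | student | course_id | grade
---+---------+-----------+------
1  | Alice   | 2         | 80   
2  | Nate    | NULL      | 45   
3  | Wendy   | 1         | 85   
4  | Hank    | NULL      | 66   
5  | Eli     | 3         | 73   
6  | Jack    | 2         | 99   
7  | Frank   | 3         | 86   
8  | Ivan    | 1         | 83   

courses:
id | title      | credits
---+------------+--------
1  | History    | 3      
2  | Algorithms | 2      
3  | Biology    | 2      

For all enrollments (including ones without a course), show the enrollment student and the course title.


LEFT JOIN keeps every row from enrollments (the left table); where course_id has no match in courses, the course columns become NULL. Walk through each enrollment:
  - enrollment 1 (Alice): course_id=2 -> matches Algorithms
  - enrollment 2 (Nate): course_id=NULL, no match -> kept with NULL
  - enrollment 3 (Wendy): course_id=1 -> matches History
  - enrollment 4 (Hank): course_id=NULL, no match -> kept with NULL
  - enrollment 5 (Eli): course_id=3 -> matches Biology
  - enrollment 6 (Jack): course_id=2 -> matches Algorithms
  - enrollment 7 (Frank): course_id=3 -> matches Biology
  - enrollment 8 (Ivan): course_id=1 -> matches History
All 8 rows appear; 2 have NULL course.

SQL:
SELECT a.student, b.title AS course
FROM enrollments a
LEFT JOIN courses b ON a.course_id = b.id

Result:
student | course    
--------+-----------
Alice   | Algorithms
Nate    | NULL      
Wendy   | History   
Hank    | NULL      
Eli     | Biology   
Jack    | Algorithms
Frank   | Biology   
Ivan    | History   
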